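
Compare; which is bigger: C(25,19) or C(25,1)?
C(25,19)
C(25,19)=177,100, C(25,1)=25.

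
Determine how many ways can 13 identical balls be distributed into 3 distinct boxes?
105
C(13+3-1, 3-1) = C(15, 2) = 105.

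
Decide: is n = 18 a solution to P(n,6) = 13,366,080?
Yes

Solution: P(18,6) = 18·17·16·15·14·13 = 13,366,080, which equals 13,366,080.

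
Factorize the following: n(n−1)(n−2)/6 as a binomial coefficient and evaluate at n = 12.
n(n−1)(n−2)/6 = n!/(3!(n−3)!) = C(n,3). At n = 12: C(12,3) = 220.
Final answer: C(n,3); C(12,3) = 220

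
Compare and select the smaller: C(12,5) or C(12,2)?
C(12,2)
C(12,5)=792, C(12,2)=66.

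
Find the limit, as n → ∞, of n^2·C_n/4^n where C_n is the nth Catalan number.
∞

Working:
C_n ~ 4^n/(n^(3/2)√π), so n^2·C_n/4^n ~ n^(2 − 3/2)/√π → ∞.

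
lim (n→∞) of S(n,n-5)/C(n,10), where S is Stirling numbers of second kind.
945

Working:
The leading term of S(n,n-5) as a polynomial in n is (9)!!·C(n,10), so the ratio → (9)!! = 945.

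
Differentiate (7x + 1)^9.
63(7x + 1)^8

Chain rule: 9(7x+1)^{8} × 7 = 63(7x+1)^{8}.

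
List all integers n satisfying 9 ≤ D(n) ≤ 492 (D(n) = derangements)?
4, 5, 6

Reasoning: Using D(n) = (n−1)[D(n−1) + D(n−2)] with D(1)=0, D(2)=1: D(3)=2; D(4)=9; D(5)=44; D(6)=265; D(7)=1,854. So valid n = 4, 5, 6.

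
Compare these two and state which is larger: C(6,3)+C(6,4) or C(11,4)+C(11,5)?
First=35, Second=792.
Final answer: C(11,4)+C(11,5)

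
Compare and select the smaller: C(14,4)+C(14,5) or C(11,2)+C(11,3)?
C(11,2)+C(11,3)

Reasoning: First=3,003, Second=220.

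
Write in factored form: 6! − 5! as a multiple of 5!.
5 × 5! = 600

Solution: 6! − 5! = 6·5! − 5! = (6 − 1)·5! = 5 × 5! = 600.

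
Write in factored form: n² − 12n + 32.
(n − 4)(n − 8)

Reasoning: Seek roots whose sum is 12 and product is 32: (4, 8). So n² − 12n + 32 = (n − 4)(n − 8).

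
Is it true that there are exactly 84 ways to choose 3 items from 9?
True

C(9,3) = 84.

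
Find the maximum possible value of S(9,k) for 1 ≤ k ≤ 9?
7,770

Solution: Row S(9,k) for k = 1..9 (via S(n,k) = k·S(n−1,k) + S(n−1,k−1)): 1, 255, 3,025, 7,770, 6,951, 2,646, 462, 36, 1. The row is unimodal; maximum at k = 4: 7,770.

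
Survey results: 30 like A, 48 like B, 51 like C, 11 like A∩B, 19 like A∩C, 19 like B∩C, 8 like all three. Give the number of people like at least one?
|A∪B∪C| = 30+48+51-11-19-19+8 = 88.
Final answer: 88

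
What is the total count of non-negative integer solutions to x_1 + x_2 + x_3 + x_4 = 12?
C(12+4-1, 4-1) = 455.

Answer: 455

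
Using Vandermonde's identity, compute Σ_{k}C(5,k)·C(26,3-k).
4,495

= C(5+26,3) = C(31,3) = 4,495.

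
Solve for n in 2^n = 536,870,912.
29

Solution: 536,870,912 = 1,024 × 1,024 × 512 = 2^10 × 2^10 × 2^9 = 2^29, so n = 29.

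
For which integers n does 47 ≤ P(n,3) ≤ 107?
P(4,3)=24; P(5,3)=60; P(6,3)=120. So valid n = 5.

Answer: 5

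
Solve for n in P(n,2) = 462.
22

Solution: P(n,2) = n(n−1) is increasing in n; n(n−1) ≈ (n−0.5)^2 = 462 gives n ≈ 22.0. Check: P(20,2) = 380, P(21,2) = 420, P(22,2) = 462 ✓. So n = 22.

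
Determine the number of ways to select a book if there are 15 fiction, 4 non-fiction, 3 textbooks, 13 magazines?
By the addition principle: 15 + 4 + 3 + 13 = 35.
Final answer: 35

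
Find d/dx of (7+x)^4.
4(7+x)^3

Solution: Using the power rule: d/dx (7+x)^4 = 4(7+x)^{3}.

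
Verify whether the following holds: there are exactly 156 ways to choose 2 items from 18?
False

C(18,2) = 153 ≠ 156.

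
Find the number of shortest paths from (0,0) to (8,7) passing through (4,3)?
2,450

Working:
To (4,3): C(7,4)=35. From there: C(8,4)=70. Total: 2,450.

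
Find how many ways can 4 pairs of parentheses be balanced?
14

Explanation: Using the Catalan number formula: C_n = C(2n, n) / (n+1)
C_4 = C(8, 4) / (4+1)
     = 70 / 5
     = 14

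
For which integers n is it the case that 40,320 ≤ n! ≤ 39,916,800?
8, 9, 10, 11
n! is strictly increasing; 8! = 40,320 and 11! = 39,916,800, so valid n = 8, 9, 10, 11.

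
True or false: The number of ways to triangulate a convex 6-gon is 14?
Triangulations of a convex 6-gon are counted by the Catalan number C_4: C_4 = C(8,4)/(4+1) = 70/5 = 14.

Answer: True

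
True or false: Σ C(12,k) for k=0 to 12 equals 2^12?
True

Reasoning: Binomial theorem: Σ C(12,k) = (1+1)^12 = 2^12 = 4,096; RHS 2^12 = 4,096.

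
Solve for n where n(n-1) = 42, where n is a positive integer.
n² − n − 42 = 0, so n = (1 ± √(1 + 4·42))/2 = (1 ± √169)/2 = (1 ± 13)/2, i.e. n = 7 or n = -6. Taking the positive root, n = 7 (check: 7×6 = 42).

Answer: 7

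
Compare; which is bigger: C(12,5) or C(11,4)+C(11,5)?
By Pascal's identity: C(12,5) = C(11,4)+C(11,5) = 792. Equal.
Final answer: Equal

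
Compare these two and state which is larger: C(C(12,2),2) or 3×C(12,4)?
C(C(12,2),2)=2,145, 3×C(12,4)=1,485.

Answer: C(C(12,2),2)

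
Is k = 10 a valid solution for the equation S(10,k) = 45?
S(10,10) = 10·S(9,10) + S(9,9) = 10·0 + 1 = 1, which does not equal 45.
Final answer: No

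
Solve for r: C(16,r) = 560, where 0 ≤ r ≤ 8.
3

C(16,r) is increasing for 0 ≤ r ≤ 8. Stepping up (C(16,r+1) = C(16,r)·(16−r)/(r+1)): C(16,1) = 16, C(16,2) = 120, C(16,3) = 560 ✓. So r = 3.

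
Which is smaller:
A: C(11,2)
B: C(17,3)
A
A=C(11,2)=55, B=C(17,3)=680.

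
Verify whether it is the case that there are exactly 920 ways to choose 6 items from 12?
C(12,6) = 924 ≠ 920.
Final answer: False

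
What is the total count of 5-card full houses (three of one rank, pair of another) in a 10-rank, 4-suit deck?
2,160
Triple rank: 10. Triple suits: C(4,3)=4. Pair rank: 9. Pair suits: C(4,2)=6. Total: 2,160.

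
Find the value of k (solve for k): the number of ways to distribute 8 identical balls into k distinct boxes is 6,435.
Stars and bars: the count is C(8+k−1, k−1), increasing in k. k=6: C(13,5) = 1,287, k=7: C(14,6) = 3,003, k=8: C(15,7) = 6,435 ✓. So k = 8.

Answer: 8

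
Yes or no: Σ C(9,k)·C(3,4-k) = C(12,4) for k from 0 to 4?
Yes
Vandermonde's identity gives C(12,4) = 495; RHS C(12,4) = 495.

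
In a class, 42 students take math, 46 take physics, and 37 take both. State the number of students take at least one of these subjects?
|A∪B| = |A|+|B|-|A∩B| = 42+46-37 = 51.
Final answer: 51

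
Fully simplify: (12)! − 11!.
439,084,800

Working:
(12)! − 11! = (12)·11! − 11! = (12−1)·11! = 11·11! = 439,084,800.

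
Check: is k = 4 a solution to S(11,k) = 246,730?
No

Reasoning: S(11,4) = 4·S(10,4) + S(10,3) = 4·34,105 + 9,330 = 145,750, which does not equal 246,730.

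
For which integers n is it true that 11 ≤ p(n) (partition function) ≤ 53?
6, 7, 8, 9, 10

Solution: Tabulating p(n) via p(n) = p(n−1) + p(n−2) − p(n−5) − p(n−7) + …: p(5)=7; p(6)=11; p(7)=15; p(8)=22; p(9)=30; p(10)=42; p(11)=56. So valid n = 6, 7, 8, 9, 10.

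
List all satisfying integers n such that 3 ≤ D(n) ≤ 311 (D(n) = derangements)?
4, 5, 6

Explanation: Using D(n) = (n−1)[D(n−1) + D(n−2)] with D(1)=0, D(2)=1: D(3)=2; D(4)=9; D(5)=44; D(6)=265; D(7)=1,854. So valid n = 4, 5, 6.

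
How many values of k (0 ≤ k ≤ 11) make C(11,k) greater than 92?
6
Row 11 is unimodal and symmetric about k=11/2. C(11,2)=55 ≤ 92; C(11,3)=165 > 92; by symmetry C(11,k) > 92 for k = 3..8. That's 8 - 3 + 1 = 6 values.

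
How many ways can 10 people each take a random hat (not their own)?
Using D(n) = (n-1)[D(n-1) + D(n-2)]:
D(10) = (10-1) × [D(9) + D(8)]
      = 9 × [133496 + 14833]
      = 9 × 148329
      = 1,334,961
Final answer: 1,334,961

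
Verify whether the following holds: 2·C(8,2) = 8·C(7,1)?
True

Absorption identity k·C(n,k) = n·C(n-1,k-1). LHS = 2·28 = 56; RHS = 8·7 = 56.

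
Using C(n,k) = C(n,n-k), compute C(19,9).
92,378

Working:
C(19,9) = C(19,10) = 92,378.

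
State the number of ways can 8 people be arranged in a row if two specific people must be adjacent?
10,080

Solution: Treat pair as unit: (8-1)! arrangements × 2 internal orders = 10,080.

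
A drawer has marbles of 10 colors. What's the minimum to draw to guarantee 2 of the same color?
11

Explanation: Worst case: 1 of each = 10. One more: 11.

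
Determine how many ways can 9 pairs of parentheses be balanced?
4,862

Explanation: Using the Catalan number formula: C_n = C(2n, n) / (n+1)
C_9 = C(18, 9) / (9+1)
     = 48620 / 10
     = 4,862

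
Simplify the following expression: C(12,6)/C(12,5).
7/6
C(n,k+1)/C(n,k) = (n−k)/(k+1). Here (12−5)/(5+1) = 7/6 = 7/6.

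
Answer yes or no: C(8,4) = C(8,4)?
Yes

Symmetry C(n,k) = C(n,n-k): C(8,4) = 70 and C(8,4) = 70. Both sides agree, so the statement holds.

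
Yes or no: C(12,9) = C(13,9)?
No

Explanation: LHS = C(12,9) = 220; RHS = C(13,9) = 715. 220 ≠ 715, so the statement does not hold.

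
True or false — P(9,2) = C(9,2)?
False
P(9,2) = 72 but C(9,2) = 36; they differ by a factor of 2! = 2, so the statement does not hold.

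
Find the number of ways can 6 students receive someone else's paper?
Using D(n) = (n-1)[D(n-1) + D(n-2)]:
D(6) = (6-1) × [D(5) + D(4)]
      = 5 × [44 + 9]
      = 5 × 53
      = 265

Answer: 265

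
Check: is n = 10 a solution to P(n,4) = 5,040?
P(10,4) = 10·9·8·7 = 5,040, which equals 5,040.

Answer: Yes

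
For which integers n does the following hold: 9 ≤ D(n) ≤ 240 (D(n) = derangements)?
4, 5

Explanation: Using D(n) = (n−1)[D(n−1) + D(n−2)] with D(1)=0, D(2)=1: D(3)=2; D(4)=9; D(5)=44; D(6)=265. So valid n = 4, 5.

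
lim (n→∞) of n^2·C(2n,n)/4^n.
∞

C(2n,n) ~ 4^n/√(πn), so n^2·C(2n,n)/4^n ~ n^(2 − 1/2)/√π → ∞.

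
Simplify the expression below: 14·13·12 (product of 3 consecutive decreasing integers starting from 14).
2,184

This is P(14,3) = 14!/(11)! = 2,184.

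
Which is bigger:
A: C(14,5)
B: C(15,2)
A
A=C(14,5)=2,002, B=C(15,2)=105.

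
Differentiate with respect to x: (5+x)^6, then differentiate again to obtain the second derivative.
30(5+x)^4

Solution: First derivative: 6(5+x)^{5}. Second derivative: 6·5·(5+x)^{4} = 30(5+x)^{4}.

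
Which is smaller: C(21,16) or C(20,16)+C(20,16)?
C(20,16)+C(20,16)

Explanation: C(21,16)=20,349; C(20,16)+C(20,16)=4,845+4,845=9,690.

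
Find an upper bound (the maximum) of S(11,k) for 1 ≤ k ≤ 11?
246,730

Reasoning: Row S(11,k) for k = 1..11 (via S(n,k) = k·S(n−1,k) + S(n−1,k−1)): 1, 1,023, 28,501, 145,750, 246,730, 179,487, 63,987, 11,880, 1,155, 55, 1. The row is unimodal; maximum at k = 5: 246,730.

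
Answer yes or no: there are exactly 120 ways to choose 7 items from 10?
Yes

Working:
C(10,7) = 120.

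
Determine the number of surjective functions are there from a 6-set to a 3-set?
Onto functions = 3! × S(6,3)
First compute S(6,3) via recurrence:
Using the Stirling recurrence: S(n,k) = k·S(n-1,k) + S(n-1,k-1)
S(6,3) = 3·S(5,3) + S(5,2)
         = 3·25 + 15
         = 75 + 15
         = 90
Then: 6 × 90 = 540
Final answer: 540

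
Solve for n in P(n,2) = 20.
5
P(n,2) = n(n−1) is increasing in n; n(n−1) ≈ (n−0.5)^2 = 20 gives n ≈ 5.0. Check: P(3,2) = 6, P(4,2) = 12, P(5,2) = 20 ✓. So n = 5.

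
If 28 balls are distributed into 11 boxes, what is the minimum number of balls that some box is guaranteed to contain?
3

Working:
Pigeonhole: ⌈28/11⌉ = 3.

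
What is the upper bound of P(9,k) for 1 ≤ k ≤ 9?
P(9,k) increases in k, so maximum at k = 9: 9! = 362,880.
Final answer: 362,880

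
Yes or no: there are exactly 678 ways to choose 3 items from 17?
No

Explanation: C(17,3) = 680 ≠ 678.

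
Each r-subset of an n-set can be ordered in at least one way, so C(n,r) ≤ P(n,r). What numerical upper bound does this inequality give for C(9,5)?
15,120

Working:
P(9,5) = 9·8·7·6·5 = 15,120, so C(9,5) ≤ 15,120. (The bound is loose by a factor of 5! = 120: C(9,5) = 15,120/120 = 126.)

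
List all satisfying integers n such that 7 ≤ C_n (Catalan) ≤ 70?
4, 5

Reasoning: C_3=5; C_4=14; C_5=42; C_6=132. So valid n = 4, 5.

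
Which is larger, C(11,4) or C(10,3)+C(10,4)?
Equal

Explanation: By Pascal's identity: C(11,4) = C(10,3)+C(10,4) = 330. Equal.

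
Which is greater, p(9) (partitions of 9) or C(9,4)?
C(9,4)
Pentagonal recurrence p(n) = p(n−1) + p(n−2) − p(n−5) − p(n−7) + …: p(9) = p(8) + p(7) − p(4) − p(2) = 22 + 15 − 5 − 2 = 30; C(9,4) = 126.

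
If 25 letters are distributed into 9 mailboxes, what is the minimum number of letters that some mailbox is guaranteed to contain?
3

Reasoning: Pigeonhole: ⌈25/9⌉ = 3.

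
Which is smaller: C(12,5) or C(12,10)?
C(12,5)=792, C(12,10)=66.

Answer: C(12,10)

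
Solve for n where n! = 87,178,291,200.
14

Explanation: n! is strictly increasing. 12! = 479,001,600, 13! = 6,227,020,800, 14! = 87,178,291,200 ✓. So n = 14.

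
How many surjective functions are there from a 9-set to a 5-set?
834,120

Explanation: Onto functions = 5! × S(9,5)
First compute S(9,5) via recurrence:
Using the Stirling recurrence: S(n,k) = k·S(n-1,k) + S(n-1,k-1)
S(9,5) = 5·S(8,5) + S(8,4)
         = 5·1050 + 1701
         = 5250 + 1701
         = 6,951
Then: 120 × 6951 = 834,120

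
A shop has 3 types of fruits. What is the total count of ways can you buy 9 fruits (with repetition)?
Stars and bars: C(9+3-1, 9) = C(11, 9) = 55.
Final answer: 55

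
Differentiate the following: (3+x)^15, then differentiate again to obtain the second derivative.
210(3+x)^13
First derivative: 15(3+x)^{14}. Second derivative: 15·14·(3+x)^{13} = 210(3+x)^{13}.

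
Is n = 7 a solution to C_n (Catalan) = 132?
No

Explanation: C_7 = C(14,7)/(7+1) = 3,432/8 = 429, which does not equal 132.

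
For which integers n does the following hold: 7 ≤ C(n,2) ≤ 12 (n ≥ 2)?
5

C(4,2)=6; C(5,2)=10; C(6,2)=15. So valid n = 5.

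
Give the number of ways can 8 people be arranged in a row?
40,320

Arrangements of 8 distinct objects: 8! = 40,320.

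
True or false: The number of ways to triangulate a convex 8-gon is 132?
True

Solution: Triangulations of a convex 8-gon are counted by the Catalan number C_6: C_6 = C(12,6)/(6+1) = 924/7 = 132.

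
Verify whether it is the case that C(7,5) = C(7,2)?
Symmetry C(n,k) = C(n,n-k): C(7,5) = 21 and C(7,2) = 21. Both sides agree, so the statement holds.

Answer: True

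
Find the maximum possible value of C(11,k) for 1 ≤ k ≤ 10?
462

Solution: C(11,k) is maximised at the centre of the row: C(11,5) = 462.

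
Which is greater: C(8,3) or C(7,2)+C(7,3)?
Equal

Working:
By Pascal's identity: C(8,3) = C(7,2)+C(7,3) = 56. Equal.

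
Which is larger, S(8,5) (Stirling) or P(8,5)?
P(8,5)

Reasoning: S(8,5) = 5·S(7,5) + S(7,4) = 5·140 + 350 = 1,050; P(8,5) = 6,720.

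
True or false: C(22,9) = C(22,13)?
True

Reasoning: C(22,9) = C(22,22-9) by the symmetry property; both equal 497,420.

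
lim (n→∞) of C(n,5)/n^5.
C(n,5) ≈ n^5/5! for large n. Limit = 1/5! = 1/120.
Final answer: 1/120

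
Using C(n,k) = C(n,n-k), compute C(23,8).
490,314

C(23,8) = C(23,15) = 490,314.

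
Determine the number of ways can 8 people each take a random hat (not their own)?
14,833

Explanation: Using D(n) = (n-1)[D(n-1) + D(n-2)]:
D(8) = (8-1) × [D(7) + D(6)]
      = 7 × [1854 + 265]
      = 7 × 2119
      = 14,833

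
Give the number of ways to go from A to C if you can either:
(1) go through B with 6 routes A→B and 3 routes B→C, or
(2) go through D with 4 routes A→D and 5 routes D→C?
38

Reasoning: Route via B: 6×3=18. Route via D: 4×5=20. Total: 38.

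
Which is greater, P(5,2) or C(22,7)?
C(22,7)

Reasoning: P(5,2)=20, C(22,7)=170,544.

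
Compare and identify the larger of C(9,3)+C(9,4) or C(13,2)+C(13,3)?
C(13,2)+C(13,3)
First=210, Second=364.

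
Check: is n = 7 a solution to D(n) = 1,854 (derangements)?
Yes

Working:
D(7) = (7-1)·[D(6) + D(5)] = 6·[265 + 44] = 1,854, which equals 1,854.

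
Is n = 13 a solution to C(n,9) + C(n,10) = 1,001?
Yes

C(13,9) + C(13,10) = 715 + 286 = 1,001, which equals 1,001.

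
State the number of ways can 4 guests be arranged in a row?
Arrangements of 4 distinct objects: 4! = 24.
Final answer: 24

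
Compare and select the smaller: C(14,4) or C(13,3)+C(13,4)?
By Pascal's identity: C(14,4) = C(13,3)+C(13,4) = 1,001. Equal.
Final answer: Equal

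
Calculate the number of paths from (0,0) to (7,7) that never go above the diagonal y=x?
429

Working:
Counted by the Catalan number C_7: C_7 = C(14,7)/(7+1) = 3,432/8 = 429.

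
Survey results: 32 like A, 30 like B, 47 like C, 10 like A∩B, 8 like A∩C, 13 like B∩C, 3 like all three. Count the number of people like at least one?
81

Reasoning: |A∪B∪C| = 32+30+47-10-8-13+3 = 81.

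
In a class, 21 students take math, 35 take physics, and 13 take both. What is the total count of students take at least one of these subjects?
|A∪B| = |A|+|B|-|A∩B| = 21+35-13 = 43.
Final answer: 43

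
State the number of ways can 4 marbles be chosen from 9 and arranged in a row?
P(9,4) = 9!/(9-4)! = 3,024.

Answer: 3,024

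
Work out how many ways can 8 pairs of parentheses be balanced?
Using the Catalan number formula: C_n = C(2n, n) / (n+1)
C_8 = C(16, 8) / (8+1)
     = 12870 / 9
     = 1,430
Final answer: 1,430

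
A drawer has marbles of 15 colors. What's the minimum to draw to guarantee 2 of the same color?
16

Worst case: 1 of each = 15. One more: 16.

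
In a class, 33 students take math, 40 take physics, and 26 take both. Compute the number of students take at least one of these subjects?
47

Working:
|A∪B| = |A|+|B|-|A∩B| = 33+40-26 = 47.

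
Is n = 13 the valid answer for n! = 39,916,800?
No

Solution: 13! = 13·12! = 13·479,001,600 = 6,227,020,800, which does not equal 39,916,800.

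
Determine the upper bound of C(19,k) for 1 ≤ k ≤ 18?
92,378

Working:
C(19,k) is maximised at the centre of the row: C(19,9) = 92,378.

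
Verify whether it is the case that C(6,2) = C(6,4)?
True

Solution: Symmetry C(n,k) = C(n,n-k): C(6,2) = 15 and C(6,4) = 15. Both sides agree, so the statement holds.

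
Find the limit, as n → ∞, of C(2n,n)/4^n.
C(2n,n) ~ 4^n/√(πn), so C(2n,n)/4^n ~ 1/√(πn) → 0.

Answer: 0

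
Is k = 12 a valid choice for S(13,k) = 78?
Yes

Solution: S(13,12) = 12·S(12,12) + S(12,11) = 12·1 + 66 = 78, which equals 78.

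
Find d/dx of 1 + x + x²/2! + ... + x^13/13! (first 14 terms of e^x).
1 + x + x²/2! + ... + x^12/12!

Working:
Differentiating term by term gives the first 13 terms of e^x.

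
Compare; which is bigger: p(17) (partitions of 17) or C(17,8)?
C(17,8)

Pentagonal recurrence p(n) = p(n−1) + p(n−2) − p(n−5) − p(n−7) + …: p(17) = p(16) + p(15) − p(12) − p(10) + p(5) + p(2) = 231 + 176 − 77 − 42 + 7 + 2 = 297; C(17,8) = 24,310.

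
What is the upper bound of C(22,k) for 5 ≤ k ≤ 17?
705,432

C(22,k) is maximised at the centre of the row: C(22,11) = 705,432.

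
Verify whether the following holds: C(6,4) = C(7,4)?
False

Explanation: LHS = C(6,4) = 15; RHS = C(7,4) = 35. 15 ≠ 35, so the statement does not hold.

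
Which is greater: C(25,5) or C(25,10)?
C(25,10)

C(25,5)=53,130, C(25,10)=3,268,760.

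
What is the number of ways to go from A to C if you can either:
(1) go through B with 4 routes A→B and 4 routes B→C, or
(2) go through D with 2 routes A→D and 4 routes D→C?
Route via B: 4×4=16. Route via D: 2×4=8. Total: 24.

Answer: 24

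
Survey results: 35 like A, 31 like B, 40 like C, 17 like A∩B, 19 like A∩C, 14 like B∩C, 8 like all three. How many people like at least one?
64

Reasoning: |A∪B∪C| = 35+31+40-17-19-14+8 = 64.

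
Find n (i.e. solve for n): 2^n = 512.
9
2^9 = 512, so n = 9.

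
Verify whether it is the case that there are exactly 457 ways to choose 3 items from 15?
False
C(15,3) = 455 ≠ 457.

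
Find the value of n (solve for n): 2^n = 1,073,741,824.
30

Working:
1,073,741,824 = 1,024 × 1,024 × 1,024 = 2^10 × 2^10 × 2^10 = 2^30, so n = 30.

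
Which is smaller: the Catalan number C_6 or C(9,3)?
C(9,3)

Reasoning: C_6 = C(12,6)/(6+1) = 924/7 = 132; C(9,3) = 84.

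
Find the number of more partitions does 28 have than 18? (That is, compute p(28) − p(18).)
3,333

Solution: Pentagonal recurrence p(n) = p(n−1) + p(n−2) − p(n−5) − p(n−7) + …: p(28) = p(27) + p(26) − p(23) − p(21) + p(16) + p(13) − p(6) − p(2) = 3,010 + 2,436 − 1,255 − 792 + 231 + 101 − 11 − 2 = 3,718.
p(18) = p(17) + p(16) − p(13) − p(11) + p(6) + p(3) = 297 + 231 − 101 − 56 + 11 + 3 = 385.
Difference = 3,718 − 385 = 3,333.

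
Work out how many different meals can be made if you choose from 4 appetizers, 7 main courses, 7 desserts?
196
By the multiplication principle: 4 × 7 × 7 = 196.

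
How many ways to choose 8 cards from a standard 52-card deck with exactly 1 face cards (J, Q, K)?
223,722,720

Working:
12 face cards and 40 non-face cards: C(12,1) × C(40,7) = 12 × 18,643,560 = 223,722,720.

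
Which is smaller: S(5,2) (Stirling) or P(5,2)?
S(5,2)

Working:
S(5,2) = 2·S(4,2) + S(4,1) = 2·7 + 1 = 15; P(5,2) = 20.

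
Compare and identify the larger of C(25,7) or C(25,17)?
C(25,17)
C(25,7)=480,700, C(25,17)=1,081,575.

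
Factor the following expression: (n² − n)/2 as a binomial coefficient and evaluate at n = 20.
(n² − n)/2 = n(n−1)/2 = C(n,2). At n = 20: C(20,2) = 190.

Answer: C(n,2); C(20,2) = 190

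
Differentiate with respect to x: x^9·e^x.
Product rule: d/dx[x^9]·e^x + x^9·d/dx[e^x] = 9x^{8}e^x + x^9e^x.

Answer: (9x^8 + x^9)e^x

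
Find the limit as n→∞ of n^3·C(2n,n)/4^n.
∞

Reasoning: C(2n,n) ~ 4^n/√(πn), so n^3·C(2n,n)/4^n ~ n^(3 − 1/2)/√π → ∞.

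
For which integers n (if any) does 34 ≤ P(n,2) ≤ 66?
7, 8

Solution: P(6,2)=30; P(7,2)=42; P(8,2)=56; P(9,2)=72. So valid n = 7, 8.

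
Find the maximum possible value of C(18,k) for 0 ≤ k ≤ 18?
Maximum at k = 9: C(18,9) = 48,620.
Final answer: 48,620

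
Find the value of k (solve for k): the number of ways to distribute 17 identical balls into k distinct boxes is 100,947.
7

Reasoning: Stars and bars: the count is C(17+k−1, k−1), increasing in k. k=5: C(21,4) = 5,985, k=6: C(22,5) = 26,334, k=7: C(23,6) = 100,947 ✓. So k = 7.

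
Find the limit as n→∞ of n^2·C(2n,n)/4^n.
∞

Solution: C(2n,n) ~ 4^n/√(πn), so n^2·C(2n,n)/4^n ~ n^(2 − 1/2)/√π → ∞.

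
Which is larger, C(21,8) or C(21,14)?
C(21,8)=203,490, C(21,14)=116,280.

Answer: C(21,8)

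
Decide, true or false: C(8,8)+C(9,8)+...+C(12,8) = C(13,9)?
True

Reasoning: Hockey stick identity gives Σ = C(13,9) = 715; RHS C(13,9) = 715.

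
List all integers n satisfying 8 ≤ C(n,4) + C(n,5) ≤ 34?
6

Working:
C(5,4)+C(5,5)=6; C(6,4)+C(6,5)=21; C(7,4)+C(7,5)=56. So valid n = 6.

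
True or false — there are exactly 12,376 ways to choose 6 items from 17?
True

C(17,6) = 12,376.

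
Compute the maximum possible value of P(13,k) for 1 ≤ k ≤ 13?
6,227,020,800

Reasoning: P(13,k) increases in k, so maximum at k = 13: 13! = 6,227,020,800.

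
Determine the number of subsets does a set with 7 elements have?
128

Explanation: Each element can be included or excluded: 2^7 = 128.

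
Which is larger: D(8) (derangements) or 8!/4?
D(8)

Working:
D(8) = (8-1)·[D(7) + D(6)] = 7·[1,854 + 265] = 14,833; 8!/4 = 40,320/4 = 10,080.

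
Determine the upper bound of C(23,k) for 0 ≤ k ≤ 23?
1,352,078

Reasoning: Maximum at k = 11 or k = 12: C(23,11) = 1,352,078.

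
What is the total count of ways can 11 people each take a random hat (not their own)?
14,684,570

Reasoning: Using D(n) = (n-1)[D(n-1) + D(n-2)]:
D(11) = (11-1) × [D(10) + D(9)]
      = 10 × [1334961 + 133496]
      = 10 × 1468457
      = 14,684,570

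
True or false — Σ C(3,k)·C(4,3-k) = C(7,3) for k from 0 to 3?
True

Vandermonde's identity gives C(7,3) = 35; RHS C(7,3) = 35.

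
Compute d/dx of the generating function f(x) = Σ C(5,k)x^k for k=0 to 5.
Σ k·C(5,k)x^(k-1) for k=1 to 5

Solution: Term-by-term differentiation gives Σ k·C(5,k)x^{k-1} for k=1 to 5.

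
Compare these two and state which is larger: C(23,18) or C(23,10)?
C(23,10)
C(23,18)=33,649, C(23,10)=1,144,066.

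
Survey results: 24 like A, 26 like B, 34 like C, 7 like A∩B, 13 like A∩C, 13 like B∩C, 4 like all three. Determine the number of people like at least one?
55

Solution: |A∪B∪C| = 24+26+34-7-13-13+4 = 55.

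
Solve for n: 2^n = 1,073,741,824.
30

Explanation: 1,073,741,824 = 1,024 × 1,024 × 1,024 = 2^10 × 2^10 × 2^10 = 2^30, so n = 30.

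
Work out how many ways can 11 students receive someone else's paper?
14,684,570
Using D(n) = (n-1)[D(n-1) + D(n-2)]:
D(11) = (11-1) × [D(10) + D(9)]
      = 10 × [1334961 + 133496]
      = 10 × 1468457
      = 14,684,570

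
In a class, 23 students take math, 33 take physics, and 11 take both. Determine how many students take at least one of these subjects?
45

Explanation: |A∪B| = |A|+|B|-|A∩B| = 23+33-11 = 45.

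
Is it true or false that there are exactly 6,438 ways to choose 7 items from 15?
False

Working:
C(15,7) = 6,435 ≠ 6438.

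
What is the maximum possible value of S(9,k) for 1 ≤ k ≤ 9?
7,770

Reasoning: Row S(9,k) for k = 1..9 (via S(n,k) = k·S(n−1,k) + S(n−1,k−1)): 1, 255, 3,025, 7,770, 6,951, 2,646, 462, 36, 1. The row is unimodal; maximum at k = 4: 7,770.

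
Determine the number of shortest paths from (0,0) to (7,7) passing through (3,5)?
840

Working:
To (3,5): C(8,3)=56. From there: C(6,4)=15. Total: 840.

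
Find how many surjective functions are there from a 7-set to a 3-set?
1,806

Onto functions = 3! × S(7,3)
First compute S(7,3) via recurrence:
Using the Stirling recurrence: S(n,k) = k·S(n-1,k) + S(n-1,k-1)
S(7,3) = 3·S(6,3) + S(6,2)
         = 3·90 + 31
         = 270 + 31
         = 301
Then: 6 × 301 = 1,806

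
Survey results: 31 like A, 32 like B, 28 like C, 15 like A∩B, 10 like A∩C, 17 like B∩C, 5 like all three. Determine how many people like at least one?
54
|A∪B∪C| = 31+32+28-15-10-17+5 = 54.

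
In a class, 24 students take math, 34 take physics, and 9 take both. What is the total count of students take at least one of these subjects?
|A∪B| = |A|+|B|-|A∩B| = 24+34-9 = 49.

Answer: 49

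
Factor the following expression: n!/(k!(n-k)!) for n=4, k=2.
C(4,2) = 6

Reasoning: This is the binomial coefficient C(4,2) = 6.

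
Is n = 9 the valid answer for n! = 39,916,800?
No

Working:
9! = 9·8! = 9·40,320 = 362,880, which does not equal 39,916,800.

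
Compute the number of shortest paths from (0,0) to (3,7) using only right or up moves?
120

Choose 3 rights from 10 moves: C(10,3) = 120.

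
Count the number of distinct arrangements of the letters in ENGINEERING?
277,200

Explanation: Word has 11 letters (E=3, N=3, G=2, I=2, R=1). Arrangements: 11!/Π(k!) = 277,200.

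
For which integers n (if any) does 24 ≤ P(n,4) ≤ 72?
4
P(3,4)=0; P(4,4)=24; P(5,4)=120. So valid n = 4.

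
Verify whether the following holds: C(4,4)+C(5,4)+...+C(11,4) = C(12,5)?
True
Hockey stick identity gives Σ = C(12,5) = 792; RHS C(12,5) = 792.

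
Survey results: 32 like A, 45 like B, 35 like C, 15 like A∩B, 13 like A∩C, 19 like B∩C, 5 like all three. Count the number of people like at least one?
70

Explanation: |A∪B∪C| = 32+45+35-15-13-19+5 = 70.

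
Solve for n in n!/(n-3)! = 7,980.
n!/(n-3)! = n×(n-1)×(n-2), a product of 3 consecutive integers ≈ (n−1)^3. 7,980^(1/3) + 1 ≈ 21.0; check n = 21: 21×20×19 = 7,980 ✓. So n = 21.
Final answer: 21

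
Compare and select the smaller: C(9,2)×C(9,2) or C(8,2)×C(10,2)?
C(8,2)×C(10,2)

Explanation: C(9,2)×C(9,2)=1,296, C(8,2)×C(10,2)=1,260.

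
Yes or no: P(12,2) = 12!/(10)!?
Yes
Permutation formula P(n,k) = n!/(n-k)!: 12!/10! = 479,001,600/3,628,800 = 132 = P(12,2). The statement holds.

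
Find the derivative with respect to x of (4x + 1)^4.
16(4x + 1)^3

Reasoning: Chain rule: 4(4x+1)^{3} × 4 = 16(4x+1)^{3}.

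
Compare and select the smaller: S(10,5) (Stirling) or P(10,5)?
P(10,5)

Reasoning: S(10,5) = 5·S(9,5) + S(9,4) = 5·6,951 + 7,770 = 42,525; P(10,5) = 30,240.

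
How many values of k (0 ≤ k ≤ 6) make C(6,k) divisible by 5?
3

Explanation: Checking C(6,k) mod 5 for k = 0..6: divisible at k = 2, 3, 4. That's 3 values.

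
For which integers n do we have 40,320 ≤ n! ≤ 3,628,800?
8, 9, 10

Reasoning: n! is strictly increasing; 8! = 40,320 and 10! = 3,628,800, so valid n = 8, 9, 10.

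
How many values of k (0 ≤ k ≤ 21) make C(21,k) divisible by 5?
12

Solution: Checking C(21,k) mod 5 for k = 0..21: divisible at k = 2, 3, 4, 7, 8, 9, 12, 13, 14, 17, 18, 19. That's 12 values.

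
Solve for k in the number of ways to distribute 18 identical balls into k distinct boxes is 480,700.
8

Solution: Stars and bars: the count is C(18+k−1, k−1), increasing in k. k=6: C(23,5) = 33,649, k=7: C(24,6) = 134,596, k=8: C(25,7) = 480,700 ✓. So k = 8.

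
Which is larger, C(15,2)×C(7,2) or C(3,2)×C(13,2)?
C(15,2)×C(7,2)

Solution: C(15,2)×C(7,2)=2,205, C(3,2)×C(13,2)=234.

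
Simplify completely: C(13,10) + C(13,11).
364
By Pascal's identity: C(14,11) = 364.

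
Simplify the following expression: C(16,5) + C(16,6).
12,376

Working:
By Pascal's identity: C(17,6) = 12,376.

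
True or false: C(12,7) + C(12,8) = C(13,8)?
True

Reasoning: Pascal's identity C(n,k) + C(n,k+1) = C(n+1,k+1): 792 + 495 = 1,287 = C(13,8).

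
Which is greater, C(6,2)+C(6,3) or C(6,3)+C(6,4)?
First=35, Second=35.

Answer: Equal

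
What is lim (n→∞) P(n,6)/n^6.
1

Reasoning: P(n,6) = n(n-1)···(n-5) ≈ n^6 for large n. Limit = 1.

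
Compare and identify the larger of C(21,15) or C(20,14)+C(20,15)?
Equal

Explanation: By Pascal's identity: C(21,15) = C(20,14)+C(20,15) = 54,264. Equal.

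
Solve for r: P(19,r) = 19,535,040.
6

P(19,r) = 19·18·…·(19−r+1), a product of r factors. Multiplying down from 19: 19 = 19; 19·18 = 342; 19·18·17 = 5,814; 19·18·17·16 = 93,024; 19·18·17·16·15 = 1,395,360; 19·18·17·16·15·14 = 19,535,040 ✓ (6 factors). So r = 6.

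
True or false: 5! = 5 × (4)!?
True
By definition n! = n × (n-1)!, so 5! = 5 × 4!.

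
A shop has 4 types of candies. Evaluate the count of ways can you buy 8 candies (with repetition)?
165

Solution: Stars and bars: C(8+4-1, 8) = C(11, 8) = 165.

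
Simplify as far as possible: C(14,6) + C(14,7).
6,435

Explanation: By Pascal's identity: C(15,7) = 6,435.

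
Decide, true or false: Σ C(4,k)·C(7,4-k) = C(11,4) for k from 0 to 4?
True

Explanation: Vandermonde's identity gives C(11,4) = 330; RHS C(11,4) = 330.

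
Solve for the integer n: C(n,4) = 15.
C(n,4) = n(n−1)(n−2)(n−3)/4! is increasing in n, and n(n−1)(n−2)(n−3) = 4!·15 = 360 ≈ (n−1.5)^4 gives n ≈ 5.9. Check: C(4,4) = 1, C(5,4) = 5, C(6,4) = 15 ✓. So n = 6.
Final answer: 6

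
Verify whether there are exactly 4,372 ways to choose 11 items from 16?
False

Working:
C(16,11) = 4,368 ≠ 4372.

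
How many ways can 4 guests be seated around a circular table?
6

Explanation: Circular arrangements: (4-1)! = 6.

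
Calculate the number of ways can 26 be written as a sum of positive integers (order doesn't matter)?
2,436

Reasoning: Pentagonal recurrence p(n) = p(n−1) + p(n−2) − p(n−5) − p(n−7) + …: p(26) = p(25) + p(24) − p(21) − p(19) + p(14) + p(11) − p(4) − p(0) = 1,958 + 1,575 − 792 − 490 + 135 + 56 − 5 − 1 = 2,436.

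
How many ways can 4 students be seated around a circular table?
6

Solution: Circular arrangements: (4-1)! = 6.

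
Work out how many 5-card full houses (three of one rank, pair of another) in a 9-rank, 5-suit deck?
7,200

Reasoning: Triple rank: 9. Triple suits: C(5,3)=10. Pair rank: 8. Pair suits: C(5,2)=10. Total: 7,200.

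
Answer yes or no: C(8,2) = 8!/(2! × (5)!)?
The correct denominator is 2!×6!, giving C(8,2) = 28; the stated RHS is 8!/(2!×5!) = 168 ≠ 28, so the statement does not hold.
Final answer: No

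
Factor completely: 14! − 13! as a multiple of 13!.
13 × 13! = 80,951,270,400

Working:
14! − 13! = 14·13! − 13! = (14 − 1)·13! = 13 × 13! = 80,951,270,400.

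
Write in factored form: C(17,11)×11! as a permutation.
P(17,11)

Working:
C(17,11)×11! = [17!/(11!(6)!)]×11! = 17!/(6)! = P(17,11) = 494,010,316,800.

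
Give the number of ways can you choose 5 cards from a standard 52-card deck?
2,598,960
C(52,5) = 2,598,960.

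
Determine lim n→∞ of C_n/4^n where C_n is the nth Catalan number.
0
C_n ~ 4^n/(n^(3/2)√π), so n^0·C_n/4^n ~ n^(0 − 3/2)/√π → 0.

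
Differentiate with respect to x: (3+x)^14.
14(3+x)^13
Using the power rule: d/dx (3+x)^14 = 14(3+x)^{13}.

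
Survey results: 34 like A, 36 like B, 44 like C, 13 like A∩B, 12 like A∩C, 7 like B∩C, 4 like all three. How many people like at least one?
86

|A∪B∪C| = 34+36+44-13-12-7+4 = 86.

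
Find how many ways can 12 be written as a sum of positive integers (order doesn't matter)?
77

Working:
Pentagonal recurrence p(n) = p(n−1) + p(n−2) − p(n−5) − p(n−7) + …: p(12) = p(11) + p(10) − p(7) − p(5) + p(0) = 56 + 42 − 15 − 7 + 1 = 77.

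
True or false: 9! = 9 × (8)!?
True

Explanation: By definition n! = n × (n-1)!, so 9! = 9 × 8!.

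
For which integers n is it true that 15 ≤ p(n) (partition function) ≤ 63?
7, 8, 9, 10, 11

Explanation: Tabulating p(n) via p(n) = p(n−1) + p(n−2) − p(n−5) − p(n−7) + …: p(6)=11; p(7)=15; p(8)=22; p(9)=30; p(10)=42; p(11)=56; p(12)=77. So valid n = 7, 8, 9, 10, 11.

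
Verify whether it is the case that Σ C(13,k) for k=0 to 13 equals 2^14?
False

Working:
Binomial theorem: Σ C(13,k) = (1+1)^13 = 2^13 = 8,192; RHS 2^14 = 16,384.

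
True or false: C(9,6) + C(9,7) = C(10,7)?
True

Pascal's identity C(n,k) + C(n,k+1) = C(n+1,k+1): 84 + 36 = 120 = C(10,7).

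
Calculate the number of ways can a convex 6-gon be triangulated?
Using the Catalan number formula: C_n = C(2n, n) / (n+1)
C_4 = C(8, 4) / (4+1)
     = 70 / 5
     = 14

Answer: 14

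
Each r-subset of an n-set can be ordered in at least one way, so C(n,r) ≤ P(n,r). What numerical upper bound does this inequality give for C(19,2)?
342

Explanation: P(19,2) = 19·18 = 342, so C(19,2) ≤ 342. (The bound is loose by a factor of 2! = 2: C(19,2) = 342/2 = 171.)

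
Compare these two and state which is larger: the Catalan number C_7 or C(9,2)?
C_7

Explanation: C_7 = C(14,7)/(7+1) = 3,432/8 = 429; C(9,2) = 36.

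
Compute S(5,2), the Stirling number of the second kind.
15

Working:
Using the Stirling recurrence: S(n,k) = k·S(n-1,k) + S(n-1,k-1)
S(5,2) = 2·S(4,2) + S(4,1)
         = 2·7 + 1
         = 14 + 1
         = 15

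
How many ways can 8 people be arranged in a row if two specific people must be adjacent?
10,080

Treat pair as unit: (8-1)! arrangements × 2 internal orders = 10,080.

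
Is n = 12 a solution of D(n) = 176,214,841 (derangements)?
D(12) = (12-1)·[D(11) + D(10)] = 11·[14,684,570 + 1,334,961] = 176,214,841, which equals 176,214,841.
Final answer: Yes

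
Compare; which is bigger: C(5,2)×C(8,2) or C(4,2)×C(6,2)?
C(5,2)×C(8,2)
C(5,2)×C(8,2)=280, C(4,2)×C(6,2)=90.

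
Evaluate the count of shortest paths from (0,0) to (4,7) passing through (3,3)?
To (3,3): C(6,3)=20. From there: C(5,1)=5. Total: 100.

Answer: 100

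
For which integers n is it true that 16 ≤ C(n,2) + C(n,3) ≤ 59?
C(4,2)+C(4,3)=10; C(5,2)+C(5,3)=20; C(6,2)+C(6,3)=35; C(7,2)+C(7,3)=56; C(8,2)+C(8,3)=84. So valid n = 5, 6, 7.

Answer: 5, 6, 7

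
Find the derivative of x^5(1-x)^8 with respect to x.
5x^4(1-x)^8 - 8x^5(1-x)^7

Working:
Product rule: 5x^{4}(1-x)^{8} + x^5·(-8)(1-x)^{7}.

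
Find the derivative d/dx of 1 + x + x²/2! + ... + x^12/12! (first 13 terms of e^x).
Differentiating term by term gives the first 12 terms of e^x.

Answer: 1 + x + x²/2! + ... + x^11/11!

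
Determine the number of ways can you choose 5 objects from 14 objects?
2,002

Explanation: C(14,5) = 14! / (5! × (14-5)!)
         = 14! / (5! × 9!)
         = 2,002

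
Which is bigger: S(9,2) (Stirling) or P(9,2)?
S(9,2)

Explanation: S(9,2) = 2·S(8,2) + S(8,1) = 2·127 + 1 = 255; P(9,2) = 72.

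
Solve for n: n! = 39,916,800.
11

Reasoning: n! is strictly increasing. 9! = 362,880, 10! = 3,628,800, 11! = 39,916,800 ✓. So n = 11.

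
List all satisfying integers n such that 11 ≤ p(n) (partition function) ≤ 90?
6, 7, 8, 9, 10, 11, 12

Tabulating p(n) via p(n) = p(n−1) + p(n−2) − p(n−5) − p(n−7) + …: p(5)=7; p(6)=11; p(7)=15; p(8)=22; p(9)=30; p(10)=42; p(11)=56; p(12)=77; p(13)=101. So valid n = 6, 7, 8, 9, 10, 11, 12.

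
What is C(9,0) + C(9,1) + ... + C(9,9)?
512
Sum of binomial coefficients = 2^9 = 512.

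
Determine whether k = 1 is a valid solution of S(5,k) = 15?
S(5,1) = 1·S(4,1) + S(4,0) = 1·1 + 0 = 1, which does not equal 15.

Answer: No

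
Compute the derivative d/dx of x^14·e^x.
(14x^13 + x^14)e^x

Product rule: d/dx[x^14]·e^x + x^14·d/dx[e^x] = 14x^{13}e^x + x^14e^x.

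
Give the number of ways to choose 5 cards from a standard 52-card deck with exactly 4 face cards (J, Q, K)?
19,800

Working:
12 face cards and 40 non-face cards: C(12,4) × C(40,1) = 495 × 40 = 19,800.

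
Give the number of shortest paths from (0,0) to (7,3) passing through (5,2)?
63

To (5,2): C(7,5)=21. From there: C(3,2)=3. Total: 63.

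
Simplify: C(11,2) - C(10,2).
C(11,2) - C(10,2) = C(10,1) = 10.
Final answer: 10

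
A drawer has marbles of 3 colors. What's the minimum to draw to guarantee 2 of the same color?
4

Worst case: 1 of each = 3. One more: 4.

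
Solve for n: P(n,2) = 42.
7

Reasoning: P(n,2) = n(n−1) is increasing in n; n(n−1) ≈ (n−0.5)^2 = 42 gives n ≈ 7.0. Check: P(5,2) = 20, P(6,2) = 30, P(7,2) = 42 ✓. So n = 7.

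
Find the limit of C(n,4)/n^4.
1/24

Reasoning: C(n,4) ≈ n^4/4! for large n. Limit = 1/4! = 1/24.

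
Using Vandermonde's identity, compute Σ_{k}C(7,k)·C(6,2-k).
= C(7+6,2) = C(13,2) = 78.
Final answer: 78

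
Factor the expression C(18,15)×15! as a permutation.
C(18,15)×15! = [18!/(15!(3)!)]×15! = 18!/(3)! = P(18,15) = 1,067,062,284,288,000.

Answer: P(18,15)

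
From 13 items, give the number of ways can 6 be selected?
C(13,6) = 13! / (6! × (13-6)!)
         = 13! / (6! × 7!)
         = 1,716

Answer: 1,716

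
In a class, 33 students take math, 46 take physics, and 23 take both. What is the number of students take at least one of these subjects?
56
|A∪B| = |A|+|B|-|A∩B| = 33+46-23 = 56.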